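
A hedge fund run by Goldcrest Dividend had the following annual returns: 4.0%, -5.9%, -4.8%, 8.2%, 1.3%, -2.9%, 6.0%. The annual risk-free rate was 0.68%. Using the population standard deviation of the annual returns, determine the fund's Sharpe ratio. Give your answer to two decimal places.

μ = (4 − 5.9 − 4.8 + 8.2 + 1.3 − 2.9 + 6) / 7 = 0.8429%
Σ(r − μ)² = 182.2171; population σ = √(182.2171/7) = 5.1021%
Sharpe = (μ − rf) / σ = (0.8429 − 0.68) / 5.1021 = 0.1629 / 5.1021 = 0.0319

0.03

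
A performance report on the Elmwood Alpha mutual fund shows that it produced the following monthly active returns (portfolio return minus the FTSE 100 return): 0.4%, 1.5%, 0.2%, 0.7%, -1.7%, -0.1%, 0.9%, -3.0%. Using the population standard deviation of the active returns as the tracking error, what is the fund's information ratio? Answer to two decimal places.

-0.10

μ = (0.4 + 1.5 + 0.2 + 0.7 − 1.7 − 0.1 + 0.9 − 3) / 8 = -1.10 / 8 = -0.1375%
Population σ = √[Σ(r − μ)² / 8] = √[15.4988 / 8] = √1.9374 = 1.3919%
IR = μ / tracking error = -0.1375 / 1.3919 = -0.0988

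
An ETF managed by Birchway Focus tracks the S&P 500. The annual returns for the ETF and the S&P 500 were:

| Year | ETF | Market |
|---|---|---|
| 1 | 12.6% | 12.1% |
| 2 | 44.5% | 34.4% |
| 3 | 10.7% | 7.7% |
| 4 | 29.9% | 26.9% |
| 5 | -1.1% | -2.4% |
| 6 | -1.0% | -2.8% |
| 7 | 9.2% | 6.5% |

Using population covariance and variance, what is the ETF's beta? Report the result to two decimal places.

1.17

r̄p = 14.9714%,  r̄m = 11.7714%
Cov = Σ(rp − r̄p)(rm − r̄m) / 7 = 200.2220
Var(rm) = Σ(rm − r̄m)² / 7 = 171.2220
β = Cov / Var = 200.2220 / 171.2220 = 1.1694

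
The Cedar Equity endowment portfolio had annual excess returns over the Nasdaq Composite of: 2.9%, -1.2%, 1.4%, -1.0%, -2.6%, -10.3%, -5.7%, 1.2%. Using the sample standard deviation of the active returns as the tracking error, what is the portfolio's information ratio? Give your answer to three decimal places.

-0.443

r̄ = (2.9 − 1.2 + 1.4 − 1 − 2.6 − 10.3 − 5.7 + 1.2) / 8 = -15.30 / 8 = -1.9125%
Σ(r − r̄)² = (2.9 − (-1.9125))² + (-1.2 − (-1.9125))² + … = 130.3288
σ = √[130.3288 / 7] = 4.3149%
IR = r̄ / tracking error = -1.9125 / 4.3149 = -0.4432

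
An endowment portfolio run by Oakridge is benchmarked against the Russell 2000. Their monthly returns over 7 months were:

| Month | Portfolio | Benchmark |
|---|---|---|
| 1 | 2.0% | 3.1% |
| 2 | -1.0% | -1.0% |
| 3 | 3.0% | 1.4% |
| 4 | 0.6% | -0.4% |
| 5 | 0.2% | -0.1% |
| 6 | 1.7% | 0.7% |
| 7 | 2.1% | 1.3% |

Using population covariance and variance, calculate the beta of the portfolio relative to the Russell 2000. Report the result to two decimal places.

r̄p = 1.2286%,  r̄m = 0.7143%
Cov = Σ(rp − r̄p)(rm − r̄m) / 7 = 1.2739
Var(rm) = Σ(rm − r̄m)² / 7 = 1.6212
β = Cov / Var = 1.2739 / 1.6212 = 0.7858

0.79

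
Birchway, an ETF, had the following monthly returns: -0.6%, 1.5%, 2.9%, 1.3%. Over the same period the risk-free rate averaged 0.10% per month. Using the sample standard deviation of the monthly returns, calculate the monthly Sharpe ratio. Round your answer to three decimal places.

r̄ = (-0.6 + 1.5 + 2.9 + 1.3) / 4 = 1.2750%
Σ(r − r̄)² = (-0.6 − 1.2750)² + (1.5 − 1.2750)² + (2.9 − 1.2750)² + … = 6.2075
σ = √[6.2075 / 3] = 1.4385%
Sharpe = (r̄ − rf) / σ = (1.2750 − 0.1) / 1.4385 = 1.1750 / 1.4385 = 0.8168

0.817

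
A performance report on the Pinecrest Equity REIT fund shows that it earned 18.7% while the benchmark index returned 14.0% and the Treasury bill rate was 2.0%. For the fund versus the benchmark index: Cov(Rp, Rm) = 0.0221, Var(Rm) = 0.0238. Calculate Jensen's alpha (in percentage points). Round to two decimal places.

5.56

β = Cov / Var = 0.0221 / 0.0238 = 0.9286
E[R] = Rf + β(Rm − Rf) = 2.0% + 0.9286 × (14.0% − 2.0%) = 13.1432%
α = Rp − E[R] = 18.7% − 13.1432% = 5.5568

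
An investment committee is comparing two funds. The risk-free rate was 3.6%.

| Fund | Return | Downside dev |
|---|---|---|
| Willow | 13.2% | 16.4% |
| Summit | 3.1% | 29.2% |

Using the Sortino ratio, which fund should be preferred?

Willow: Sortino ratio = (13.2% − 3.6%) / 16.4% = 0.585
Summit: Sortino ratio = (3.1% − 3.6%) / 29.2% = -0.017
Highest: Willow (0.585).

Willow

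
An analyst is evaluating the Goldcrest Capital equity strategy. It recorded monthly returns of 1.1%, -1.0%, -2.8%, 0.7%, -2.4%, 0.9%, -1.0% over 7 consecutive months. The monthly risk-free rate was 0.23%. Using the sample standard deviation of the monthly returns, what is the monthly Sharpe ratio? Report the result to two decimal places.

r̄ = (1.1 − 1 − 2.8 + 0.7 − 2.4 + 0.9 − 1) / 7 = -4.50 / 7 = -0.6429%
Sample σ = √[Σ(r − r̄)² / 6] = √[15.2171 / 6] = √2.5362 = 1.5925%
Sharpe = (r̄ − rf) / σ = (-0.6429 − 0.23) / 1.5925 = -0.8729 / 1.5925 = -0.5481

-0.55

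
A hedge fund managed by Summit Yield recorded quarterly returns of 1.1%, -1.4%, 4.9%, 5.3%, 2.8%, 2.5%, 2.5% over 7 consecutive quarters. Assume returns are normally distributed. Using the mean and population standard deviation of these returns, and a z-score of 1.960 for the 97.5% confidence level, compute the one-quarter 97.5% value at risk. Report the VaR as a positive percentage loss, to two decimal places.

r̄ = (1.1 − 1.4 + 4.9 + 5.3 + 2.8 + 2.5 + 2.5) / 7 = 2.5286%
Σ(r − r̄)² = (1.1 − 2.5286)² + (-1.4 − 2.5286)² + … = 30.8543
population σ = √(30.8543 / 7) = √4.4078 = 2.0995%
VaR = −(r̄ − z·σ) = −(2.5286 − 1.960 × 2.0995) = −(-1.5864) = 1.5864%

1.59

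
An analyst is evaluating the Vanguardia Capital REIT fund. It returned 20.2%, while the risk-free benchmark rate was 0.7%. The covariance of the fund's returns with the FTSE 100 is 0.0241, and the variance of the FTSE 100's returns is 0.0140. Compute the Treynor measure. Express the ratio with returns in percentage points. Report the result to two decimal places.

β = Cov / Var = 0.0241 / 0.0140 = 1.7214
Treynor = (Rp − Rf) / β = (20.2% − 0.7%) / 1.7214 = 19.50 / 1.7214 = 11.3280

11.33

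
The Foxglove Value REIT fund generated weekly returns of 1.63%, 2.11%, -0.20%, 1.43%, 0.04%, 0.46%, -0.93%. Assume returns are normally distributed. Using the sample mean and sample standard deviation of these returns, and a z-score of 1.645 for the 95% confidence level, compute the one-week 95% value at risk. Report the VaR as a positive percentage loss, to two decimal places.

μ = (1.63 + 2.11 − 0.2 + 1.43 + 0.04 + 0.46 − 0.93) / 7 = 0.6486%
Sample σ = √[Σ(r − μ)² / 6] = √[7.3275 / 6] = √1.2213 = 1.1051%
VaR = −(μ − z·σ) = −(0.6486 − 1.645 × 1.1051) = −(-1.1693) = 1.1693%

1.17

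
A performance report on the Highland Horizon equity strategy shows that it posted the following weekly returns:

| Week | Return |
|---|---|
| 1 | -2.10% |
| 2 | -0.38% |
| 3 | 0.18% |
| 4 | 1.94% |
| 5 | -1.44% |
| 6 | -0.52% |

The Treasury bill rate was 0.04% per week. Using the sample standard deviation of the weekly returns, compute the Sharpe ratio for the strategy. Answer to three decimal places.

-0.305

μ = (-2.1 − 0.38 + 0.18 + 1.94 − 1.44 − 0.52) / 6 = -0.3867%
Σ(r − μ)² = (-2.1 − (-0.3867))² + (-0.38 − (-0.3867))² + … = 9.7973
sample σ = √(9.7973 / 5) = √1.9595 = 1.3998%
Sharpe = (μ − rf) / σ = (-0.3867 − 0.04) / 1.3998 = -0.4267 / 1.3998 = -0.3048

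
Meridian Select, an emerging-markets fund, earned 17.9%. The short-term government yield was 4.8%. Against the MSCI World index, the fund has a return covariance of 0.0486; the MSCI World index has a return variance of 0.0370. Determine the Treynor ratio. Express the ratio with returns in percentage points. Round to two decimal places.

9.97

β = Cov / Var = 0.0486 / 0.0370 = 1.3135
Treynor = (Rp − Rf) / β = (17.9% − 4.8%) / 1.3135 = 13.10 / 1.3135 = 9.9734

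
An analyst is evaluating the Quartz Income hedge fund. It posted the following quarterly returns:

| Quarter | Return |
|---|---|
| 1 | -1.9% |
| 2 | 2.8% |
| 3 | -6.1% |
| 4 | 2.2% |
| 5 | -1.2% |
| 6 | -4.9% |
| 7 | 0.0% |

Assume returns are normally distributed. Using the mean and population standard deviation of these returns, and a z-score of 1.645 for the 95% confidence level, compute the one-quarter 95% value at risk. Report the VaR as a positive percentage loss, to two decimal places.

r̄ = (-1.9 + 2.8 − 6.1 + 2.2 − 1.2 − 4.9 + 0) / 7 = -1.3000%
Population std dev = √[67.1200 / 7] = 3.0965%
VaR = −(r̄ − z·σ) = −(-1.3000 − 1.645 × 3.0965) = −(-6.3937) = 6.3937%

6.39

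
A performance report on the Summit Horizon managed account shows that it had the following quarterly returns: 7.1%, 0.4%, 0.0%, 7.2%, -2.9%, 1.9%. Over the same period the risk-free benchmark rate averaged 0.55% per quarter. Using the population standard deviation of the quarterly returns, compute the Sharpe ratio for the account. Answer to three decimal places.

0.466

r̄ = (7.1 + 0.4 + 0 + 7.2 − 2.9 + 1.9) / 6 = 2.2833%
Σ(r − r̄)² = (7.1 − 2.2833)² + (0.4 − 2.2833)² + (0 − 2.2833)² + … = 83.1483
σ = √[83.1483 / 6] = 3.7226%
Sharpe = (r̄ − rf) / σ = (2.2833 − 0.55) / 3.7226 = 1.7333 / 3.7226 = 0.4656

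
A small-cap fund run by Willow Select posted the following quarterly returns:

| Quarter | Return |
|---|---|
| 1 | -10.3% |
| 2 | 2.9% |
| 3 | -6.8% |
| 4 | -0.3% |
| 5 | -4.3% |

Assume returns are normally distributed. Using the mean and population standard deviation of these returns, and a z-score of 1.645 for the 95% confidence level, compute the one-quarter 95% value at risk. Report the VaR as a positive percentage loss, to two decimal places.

r̄ = (-10.3 + 2.9 − 6.8 − 0.3 − 4.3) / 5 = -3.7600%
Σ(r − r̄)² = 108.6320; population σ = √(108.6320/5) = 4.6612%
VaR = −(r̄ − z·σ) = −(-3.7600 − 1.645 × 4.6612) = −(-11.4277) = 11.4277%

11.43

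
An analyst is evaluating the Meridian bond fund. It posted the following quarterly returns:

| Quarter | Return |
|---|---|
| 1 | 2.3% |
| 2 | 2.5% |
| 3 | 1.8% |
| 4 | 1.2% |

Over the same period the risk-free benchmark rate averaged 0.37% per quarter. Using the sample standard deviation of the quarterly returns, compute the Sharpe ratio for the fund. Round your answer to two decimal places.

Mean return r̄ = 7.80 / 4 = 1.9500%
Σ(r − r̄)² = 1.0100; sample σ = √(1.0100/3) = 0.5802%
Sharpe = (r̄ − rf) / σ = (1.9500 − 0.37) / 0.5802 = 1.5800 / 0.5802 = 2.7232

2.72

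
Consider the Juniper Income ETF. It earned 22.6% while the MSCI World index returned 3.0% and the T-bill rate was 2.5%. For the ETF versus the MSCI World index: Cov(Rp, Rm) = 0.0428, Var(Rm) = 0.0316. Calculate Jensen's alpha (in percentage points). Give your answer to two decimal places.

β = Cov / Var = 0.0428 / 0.0316 = 1.3544
E[R] = Rf + β(Rm − Rf) = 2.5% + 1.3544 × (3.0% − 2.5%) = 3.1772%
α = Rp − E[R] = 22.6% − 3.1772% = 19.4228

19.42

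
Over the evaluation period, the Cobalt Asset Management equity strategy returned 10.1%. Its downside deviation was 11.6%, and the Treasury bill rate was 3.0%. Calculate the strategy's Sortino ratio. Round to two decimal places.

0.61

Sortino = (Rp − Rf) / σd = (10.1% − 3.0%) / 11.6% = 7.10% / 11.6% = 0.6121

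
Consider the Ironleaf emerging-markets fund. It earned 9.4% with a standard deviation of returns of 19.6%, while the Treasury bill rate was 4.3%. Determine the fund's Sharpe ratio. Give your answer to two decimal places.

Sharpe = (Rp − Rf) / σp = (9.4% − 4.3%) / 19.6% = 5.10% / 19.6% = 0.2602

0.26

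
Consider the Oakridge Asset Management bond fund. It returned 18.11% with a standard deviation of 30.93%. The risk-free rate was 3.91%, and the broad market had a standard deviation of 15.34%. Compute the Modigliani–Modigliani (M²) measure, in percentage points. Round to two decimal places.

10.95

Sharpe = (Rp − Rf) / σp = (18.11% − 3.91%) / 30.93% = 0.4591
M² = Rf + Sharpe × σm = 3.91% + 0.4591 × 15.34% = 10.9526%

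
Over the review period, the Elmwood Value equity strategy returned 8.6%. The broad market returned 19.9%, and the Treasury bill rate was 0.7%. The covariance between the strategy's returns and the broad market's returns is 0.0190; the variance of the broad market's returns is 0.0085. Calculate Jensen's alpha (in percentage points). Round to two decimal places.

β = Cov / Var = 0.0190 / 0.0085 = 2.2353
E[R] = Rf + β(Rm − Rf) = 0.7% + 2.2353 × (19.9% − 0.7%) = 43.6178%
α = Rp − E[R] = 8.6% − 43.6178% = -35.0178

-35.02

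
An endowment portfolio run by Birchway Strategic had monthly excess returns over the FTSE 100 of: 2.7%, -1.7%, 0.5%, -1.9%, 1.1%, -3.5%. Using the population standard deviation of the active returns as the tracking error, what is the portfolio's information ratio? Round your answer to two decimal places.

Mean return μ = -2.80 / 6 = -0.4667%
Σ(r − μ)² = (2.7 − (-0.4667))² + (-1.7 − (-0.4667))² + … = 26.1933
population σ = √(26.1933 / 6) = √4.3656 = 2.0894%
IR = μ / tracking error = -0.4667 / 2.0894 = -0.2234

-0.22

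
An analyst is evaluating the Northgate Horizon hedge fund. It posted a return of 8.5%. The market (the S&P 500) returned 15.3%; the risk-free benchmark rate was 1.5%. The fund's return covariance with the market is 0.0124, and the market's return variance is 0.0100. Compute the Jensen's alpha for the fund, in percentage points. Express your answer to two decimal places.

-10.11

β = Cov / Var = 0.0124 / 0.0100 = 1.2400
E[R] = Rf + β(Rm − Rf) = 1.5% + 1.2400 × (15.3% − 1.5%) = 18.6120%
α = Rp − E[R] = 8.5% − 18.6120% = -10.1120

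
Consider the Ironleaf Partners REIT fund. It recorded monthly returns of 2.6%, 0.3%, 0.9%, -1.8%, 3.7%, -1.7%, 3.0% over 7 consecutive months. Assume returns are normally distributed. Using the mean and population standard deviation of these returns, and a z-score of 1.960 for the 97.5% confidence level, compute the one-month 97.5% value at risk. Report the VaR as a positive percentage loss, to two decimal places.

3.02

r̄ = (2.6 + 0.3 + 0.9 − 1.8 + 3.7 − 1.7 + 3) / 7 = 1.0000%
Population σ = √[Σ(r − r̄)² / 7] = √[29.4800 / 7] = √4.2114 = 2.0522%
VaR = −(r̄ − z·σ) = −(1.0000 − 1.960 × 2.0522) = −(-3.0223) = 3.0223%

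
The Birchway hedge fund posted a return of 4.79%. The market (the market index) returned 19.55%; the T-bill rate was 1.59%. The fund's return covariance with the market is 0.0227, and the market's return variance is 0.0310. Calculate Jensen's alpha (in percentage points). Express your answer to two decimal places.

β = Cov / Var = 0.0227 / 0.0310 = 0.7323
E[R] = Rf + β(Rm − Rf) = 1.59% + 0.7323 × (19.55% − 1.59%) = 14.7421%
α = Rp − E[R] = 4.79% − 14.7421% = -9.9521

-9.95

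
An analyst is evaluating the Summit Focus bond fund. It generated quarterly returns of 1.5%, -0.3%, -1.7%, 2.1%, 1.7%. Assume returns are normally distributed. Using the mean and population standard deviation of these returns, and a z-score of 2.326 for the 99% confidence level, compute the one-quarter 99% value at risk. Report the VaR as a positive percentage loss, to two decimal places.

Mean return r̄ = 3.30 / 5 = 0.6600%
Σ(r − r̄)² = (1.5 − 0.6600)² + (-0.3 − 0.6600)² + (-1.7 − 0.6600)² + … = 10.3520
population σ = √(10.3520 / 5) = √2.0704 = 1.4389%
VaR = −(r̄ − z·σ) = −(0.6600 − 2.326 × 1.4389) = −(-2.6869) = 2.6869%

2.69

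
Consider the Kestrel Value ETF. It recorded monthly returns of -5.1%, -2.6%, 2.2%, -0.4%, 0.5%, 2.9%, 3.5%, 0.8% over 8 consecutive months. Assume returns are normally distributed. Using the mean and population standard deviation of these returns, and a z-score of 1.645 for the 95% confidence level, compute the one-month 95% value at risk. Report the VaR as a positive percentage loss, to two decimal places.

r̄ = (-5.1 − 2.6 + 2.2 − 0.4 + 0.5 + 2.9 + 3.5 + 0.8) / 8 = 1.80 / 8 = 0.2250%
Σ(r − r̄)² = (-5.1 − 0.2250)² + (-2.6 − 0.2250)² + … = 58.9150
σ = √[58.9150 / 8] = 2.7137%
VaR = −(r̄ − z·σ) = −(0.2250 − 1.645 × 2.7137) = −(-4.2390) = 4.2390%

4.24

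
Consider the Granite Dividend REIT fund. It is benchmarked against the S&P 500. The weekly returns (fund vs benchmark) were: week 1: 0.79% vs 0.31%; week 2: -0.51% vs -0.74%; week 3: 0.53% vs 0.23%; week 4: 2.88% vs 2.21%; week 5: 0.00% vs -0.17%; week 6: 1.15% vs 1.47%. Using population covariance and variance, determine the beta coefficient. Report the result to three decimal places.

1.031

r̄p = 0.8067%,  r̄m = 0.5517%
Cov = Σ(rp − r̄p)(rm − r̄m) / 6 = 1.0216
Var(rm) = Σ(rm − r̄m)² / 6 = 0.9907
β = Cov / Var = 1.0216 / 0.9907 = 1.0312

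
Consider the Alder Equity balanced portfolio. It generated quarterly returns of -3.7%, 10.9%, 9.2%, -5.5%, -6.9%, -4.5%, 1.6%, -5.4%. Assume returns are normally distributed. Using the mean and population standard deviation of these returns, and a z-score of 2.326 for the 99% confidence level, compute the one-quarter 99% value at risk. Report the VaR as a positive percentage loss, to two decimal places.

r̄ = (-3.7 + 10.9 + 9.2 − 5.5 − 6.9 − 4.5 + 1.6 − 5.4) / 8 = -0.5375%
Σ(r − r̄)² = 344.6588; population σ = √(344.6588/8) = 6.5637%
VaR = −(r̄ − z·σ) = −(-0.5375 − 2.326 × 6.5637) = −(-15.8047) = 15.8047%

15.80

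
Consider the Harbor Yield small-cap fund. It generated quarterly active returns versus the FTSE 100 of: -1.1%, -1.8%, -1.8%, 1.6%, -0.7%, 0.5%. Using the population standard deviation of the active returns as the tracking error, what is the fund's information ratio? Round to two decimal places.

-0.44

Mean return r̄ = -3.30 / 6 = -0.5500%
Σ(r − r̄)² = (-1.1 − (-0.5500))² + (-1.8 − (-0.5500))² + … = 9.1750
σ = √[9.1750 / 6] = 1.2366%
IR = r̄ / tracking error = -0.5500 / 1.2366 = -0.4448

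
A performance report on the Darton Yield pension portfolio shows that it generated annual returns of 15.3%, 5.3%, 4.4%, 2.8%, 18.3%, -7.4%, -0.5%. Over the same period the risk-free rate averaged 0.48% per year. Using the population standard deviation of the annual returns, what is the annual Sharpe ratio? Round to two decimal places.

0.61

r̄ = (15.3 + 5.3 + 4.4 + 2.8 + 18.3 − 7.4 − 0.5) / 7 = 38.20 / 7 = 5.4571%
Σ(r − r̄)² = (15.3 − 5.4571)² + (5.3 − 5.4571)² + (4.4 − 5.4571)² + … = 470.8171
population σ = √(470.8171 / 7) = √67.2596 = 8.2012%
Sharpe = (r̄ − rf) / σ = (5.4571 − 0.48) / 8.2012 = 4.9771 / 8.2012 = 0.6069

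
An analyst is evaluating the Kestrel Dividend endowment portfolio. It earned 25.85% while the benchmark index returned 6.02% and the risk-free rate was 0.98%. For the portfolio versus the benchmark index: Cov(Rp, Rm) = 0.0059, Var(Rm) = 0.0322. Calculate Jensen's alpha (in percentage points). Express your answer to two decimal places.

23.95

β = Cov / Var = 0.0059 / 0.0322 = 0.1832
E[R] = Rf + β(Rm − Rf) = 0.98% + 0.1832 × (6.02% − 0.98%) = 1.9033%
α = Rp − E[R] = 25.85% − 1.9033% = 23.9467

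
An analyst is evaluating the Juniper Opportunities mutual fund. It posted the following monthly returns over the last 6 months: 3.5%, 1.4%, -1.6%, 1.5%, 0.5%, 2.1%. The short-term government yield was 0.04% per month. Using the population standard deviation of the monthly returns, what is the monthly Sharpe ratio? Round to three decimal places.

0.766

r̄ = (3.5 + 1.4 − 1.6 + 1.5 + 0.5 + 2.1) / 6 = 1.2333%
Population σ = √[Σ(r − r̄)² / 6] = √[14.5533 / 6] = √2.4256 = 1.5574%
Sharpe = (r̄ − rf) / σ = (1.2333 − 0.04) / 1.5574 = 1.1933 / 1.5574 = 0.7662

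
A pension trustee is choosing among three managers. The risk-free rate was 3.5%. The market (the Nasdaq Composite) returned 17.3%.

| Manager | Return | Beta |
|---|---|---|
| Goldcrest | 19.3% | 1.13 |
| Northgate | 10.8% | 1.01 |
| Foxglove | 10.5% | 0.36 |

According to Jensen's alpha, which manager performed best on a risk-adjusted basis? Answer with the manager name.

Foxglove

Goldcrest: α = 19.3% − [3.5% + 1.13 × (17.3% − 3.5%)] = 0.206
Northgate: α = 10.8% − [3.5% + 1.01 × (17.3% − 3.5%)] = -6.638
Foxglove: α = 10.5% − [3.5% + 0.36 × (17.3% − 3.5%)] = 2.032
Highest: Foxglove (2.032).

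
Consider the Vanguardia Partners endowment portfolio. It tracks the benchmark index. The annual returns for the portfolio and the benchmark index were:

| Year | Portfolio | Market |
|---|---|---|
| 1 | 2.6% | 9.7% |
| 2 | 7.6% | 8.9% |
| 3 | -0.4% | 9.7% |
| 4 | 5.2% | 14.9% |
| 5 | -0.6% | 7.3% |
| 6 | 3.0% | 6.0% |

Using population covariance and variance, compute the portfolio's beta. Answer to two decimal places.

0.35

r̄p = 2.9000%,  r̄m = 9.4167%
Cov = Σ(rp − r̄p)(rm − r̄m) / 6 = 2.7050
Var(rm) = Σ(rm − r̄m)² / 6 = 7.7747
β = Cov / Var = 2.7050 / 7.7747 = 0.3479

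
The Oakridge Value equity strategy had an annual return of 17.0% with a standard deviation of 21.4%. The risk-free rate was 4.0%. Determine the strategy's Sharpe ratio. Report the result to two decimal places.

Sharpe = (Rp − Rf) / σp = (17.0% − 4.0%) / 21.4% = 13.00% / 21.4% = 0.6075

0.61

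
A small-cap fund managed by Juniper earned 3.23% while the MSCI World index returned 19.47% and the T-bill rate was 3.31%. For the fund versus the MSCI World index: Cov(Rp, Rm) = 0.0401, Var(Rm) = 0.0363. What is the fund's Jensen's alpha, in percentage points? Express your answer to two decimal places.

-17.93

β = Cov / Var = 0.0401 / 0.0363 = 1.1047
E[R] = Rf + β(Rm − Rf) = 3.31% + 1.1047 × (19.47% − 3.31%) = 21.1620%
α = Rp − E[R] = 3.23% − 21.1620% = -17.9320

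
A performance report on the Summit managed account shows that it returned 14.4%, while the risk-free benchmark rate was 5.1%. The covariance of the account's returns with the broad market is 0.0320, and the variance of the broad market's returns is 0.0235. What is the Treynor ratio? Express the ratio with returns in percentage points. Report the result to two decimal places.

6.83

β = Cov / Var = 0.0320 / 0.0235 = 1.3617
Treynor = (Rp − Rf) / β = (14.4% − 5.1%) / 1.3617 = 9.30 / 1.3617 = 6.8297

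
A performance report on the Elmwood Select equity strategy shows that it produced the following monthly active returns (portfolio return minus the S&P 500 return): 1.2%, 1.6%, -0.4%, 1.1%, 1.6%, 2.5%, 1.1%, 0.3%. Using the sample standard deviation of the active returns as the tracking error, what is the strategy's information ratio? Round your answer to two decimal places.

1.29

r̄ = (1.2 + 1.6 − 0.4 + 1.1 + 1.6 + 2.5 + 1.1 + 0.3) / 8 = 1.1250%
Sample std dev = √[5.3550 / 7] = 0.8746%
IR = r̄ / tracking error = 1.1250 / 0.8746 = 1.2863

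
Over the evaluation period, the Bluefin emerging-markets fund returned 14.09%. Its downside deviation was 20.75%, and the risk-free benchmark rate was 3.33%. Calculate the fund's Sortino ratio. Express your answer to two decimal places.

0.52

Sortino = (Rp − Rf) / σd = (14.09% − 3.33%) / 20.75% = 10.76% / 20.75% = 0.5186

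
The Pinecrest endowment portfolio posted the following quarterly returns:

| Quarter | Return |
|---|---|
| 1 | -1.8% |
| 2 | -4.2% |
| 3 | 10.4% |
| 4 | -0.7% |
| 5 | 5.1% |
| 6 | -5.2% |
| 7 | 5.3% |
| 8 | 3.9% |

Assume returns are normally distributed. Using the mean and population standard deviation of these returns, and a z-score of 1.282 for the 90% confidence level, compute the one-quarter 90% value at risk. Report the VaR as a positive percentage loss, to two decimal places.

4.90

r̄ = (-1.8 − 4.2 + 10.4 − 0.7 + 5.1 − 5.2 + 5.3 + 3.9) / 8 = 1.6000%
Σ(r − r̄)² = (-1.8 − 1.6000)² + (-4.2 − 1.6000)² + … = 205.4000
σ = √[205.4000 / 8] = 5.0671%
VaR = −(r̄ − z·σ) = −(1.6000 − 1.282 × 5.0671) = −(-4.8960) = 4.8960%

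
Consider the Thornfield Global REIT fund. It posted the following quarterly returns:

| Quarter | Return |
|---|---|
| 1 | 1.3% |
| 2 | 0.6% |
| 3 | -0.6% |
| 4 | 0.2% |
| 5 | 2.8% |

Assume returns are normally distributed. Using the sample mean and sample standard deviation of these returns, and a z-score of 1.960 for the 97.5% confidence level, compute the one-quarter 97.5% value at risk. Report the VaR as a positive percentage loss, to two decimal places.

1.66

r̄ = (1.3 + 0.6 − 0.6 + 0.2 + 2.8) / 5 = 4.30 / 5 = 0.8600%
Σ(r − r̄)² = (1.3 − 0.8600)² + (0.6 − 0.8600)² + … = 6.5920
σ = √[6.5920 / 4] = 1.2837%
VaR = −(r̄ − z·σ) = −(0.8600 − 1.960 × 1.2837) = −(-1.6561) = 1.6561%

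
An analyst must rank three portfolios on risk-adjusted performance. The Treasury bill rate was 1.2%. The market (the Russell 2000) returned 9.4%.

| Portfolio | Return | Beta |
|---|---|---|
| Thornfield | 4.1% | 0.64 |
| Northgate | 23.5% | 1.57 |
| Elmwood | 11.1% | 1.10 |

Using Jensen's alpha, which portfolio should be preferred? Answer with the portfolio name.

Northgate

Thornfield: α = 4.1% − [1.2% + 0.64 × (9.4% − 1.2%)] = -2.348
Northgate: α = 23.5% − [1.2% + 1.57 × (9.4% − 1.2%)] = 9.426
Elmwood: α = 11.1% − [1.2% + 1.10 × (9.4% − 1.2%)] = 0.880
Highest: Northgate (9.426).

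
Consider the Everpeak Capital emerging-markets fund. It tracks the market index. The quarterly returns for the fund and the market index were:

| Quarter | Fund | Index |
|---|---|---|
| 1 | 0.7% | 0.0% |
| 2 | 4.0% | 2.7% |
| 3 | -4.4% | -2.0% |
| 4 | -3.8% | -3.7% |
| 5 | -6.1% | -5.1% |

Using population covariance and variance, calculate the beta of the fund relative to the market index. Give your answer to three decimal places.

r̄p = -1.9200%,  r̄m = -1.6200%
Cov = Σ(rp − r̄p)(rm − r̄m) / 5 = 9.8436
Var(rm) = Σ(rm − r̄m)² / 5 = 7.5736
β = Cov / Var = 9.8436 / 7.5736 = 1.2997

1.300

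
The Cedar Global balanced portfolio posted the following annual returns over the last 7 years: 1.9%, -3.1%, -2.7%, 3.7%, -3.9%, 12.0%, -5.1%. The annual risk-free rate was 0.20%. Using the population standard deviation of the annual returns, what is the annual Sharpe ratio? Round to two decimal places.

r̄ = (1.9 − 3.1 − 2.7 + 3.7 − 3.9 + 12 − 5.1) / 7 = 2.80 / 7 = 0.4000%
Σ(r − r̄)² = (1.9 − 0.4000)² + (-3.1 − 0.4000)² + … = 218.3000
population σ = √(218.3000 / 7) = √31.1857 = 5.5844%
Sharpe = (r̄ − rf) / σ = (0.4000 − 0.2) / 5.5844 = 0.2000 / 5.5844 = 0.0358

0.04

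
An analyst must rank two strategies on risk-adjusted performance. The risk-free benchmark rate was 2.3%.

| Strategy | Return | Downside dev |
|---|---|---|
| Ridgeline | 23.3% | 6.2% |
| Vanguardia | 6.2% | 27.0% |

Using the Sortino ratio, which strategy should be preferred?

Ridgeline: Sortino ratio = (23.3% − 2.3%) / 6.2% = 3.387
Vanguardia: Sortino ratio = (6.2% − 2.3%) / 27.0% = 0.144
Highest: Ridgeline (3.387).

Ridgeline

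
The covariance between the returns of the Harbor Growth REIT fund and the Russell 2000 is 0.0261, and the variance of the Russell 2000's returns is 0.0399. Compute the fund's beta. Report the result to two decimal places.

0.65

β = Cov(Rp, Rm) / Var(Rm) = 0.0261 / 0.0399 = 0.6541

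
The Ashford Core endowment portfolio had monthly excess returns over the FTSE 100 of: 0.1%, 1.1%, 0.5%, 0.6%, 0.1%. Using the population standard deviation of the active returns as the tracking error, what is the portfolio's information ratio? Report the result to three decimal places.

r̄ = (0.1 + 1.1 + 0.5 + 0.6 + 0.1) / 5 = 2.40 / 5 = 0.4800%
Population std dev = √[0.6880 / 5] = 0.3709%
IR = r̄ / tracking error = 0.4800 / 0.3709 = 1.2941

1.294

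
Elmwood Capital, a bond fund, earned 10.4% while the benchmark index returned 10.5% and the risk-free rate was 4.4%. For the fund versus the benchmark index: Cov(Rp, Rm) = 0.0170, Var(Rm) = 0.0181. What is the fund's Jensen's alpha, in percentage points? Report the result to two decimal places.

β = Cov / Var = 0.0170 / 0.0181 = 0.9392
E[R] = Rf + β(Rm − Rf) = 4.4% + 0.9392 × (10.5% − 4.4%) = 10.1291%
α = Rp − E[R] = 10.4% − 10.1291% = 0.2709

0.27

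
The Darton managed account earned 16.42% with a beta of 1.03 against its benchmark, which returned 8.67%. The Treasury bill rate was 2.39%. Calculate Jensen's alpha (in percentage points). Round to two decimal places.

7.56

CAPM expected return = Rf + β(Rm − Rf) = 2.39% + 1.03 × (8.67% − 2.39%) = 2.39 + 1.03 × 6.28 = 8.8584%
Jensen's α = Rp − E[R] = 16.42% − 8.8584% = 7.5616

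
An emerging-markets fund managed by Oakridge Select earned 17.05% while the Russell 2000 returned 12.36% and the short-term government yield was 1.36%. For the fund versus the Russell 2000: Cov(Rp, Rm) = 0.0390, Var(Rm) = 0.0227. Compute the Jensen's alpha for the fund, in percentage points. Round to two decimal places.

β = Cov / Var = 0.0390 / 0.0227 = 1.7181
E[R] = Rf + β(Rm − Rf) = 1.36% + 1.7181 × (12.36% − 1.36%) = 20.2591%
α = Rp − E[R] = 17.05% − 20.2591% = -3.2091

-3.21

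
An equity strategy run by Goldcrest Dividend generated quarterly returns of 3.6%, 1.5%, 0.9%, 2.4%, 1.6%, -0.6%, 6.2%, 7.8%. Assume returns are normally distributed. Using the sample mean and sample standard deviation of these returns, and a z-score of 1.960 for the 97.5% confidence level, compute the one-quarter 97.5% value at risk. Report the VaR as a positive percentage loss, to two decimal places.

r̄ = (3.6 + 1.5 + 0.9 + 2.4 + 1.6 − 0.6 + 6.2 + 7.8) / 8 = 23.40 / 8 = 2.9250%
Sample σ = √[Σ(r − r̄)² / 7] = √[55.5350 / 7] = √7.9336 = 2.8167%
VaR = −(r̄ − z·σ) = −(2.9250 − 1.960 × 2.8167) = −(-2.5957) = 2.5957%

2.60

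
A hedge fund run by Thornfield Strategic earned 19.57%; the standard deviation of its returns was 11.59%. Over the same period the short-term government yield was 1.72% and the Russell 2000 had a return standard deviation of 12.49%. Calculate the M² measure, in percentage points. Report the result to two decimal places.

20.96

Sharpe = (Rp − Rf) / σp = (19.57% − 1.72%) / 11.59% = 1.5401
M² = Rf + Sharpe × σm = 1.72% + 1.5401 × 12.49% = 20.9558%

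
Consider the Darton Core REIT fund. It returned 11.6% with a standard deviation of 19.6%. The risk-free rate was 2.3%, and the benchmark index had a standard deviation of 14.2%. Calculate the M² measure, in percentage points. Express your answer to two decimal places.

Sharpe = (Rp − Rf) / σp = (11.6% − 2.3%) / 19.6% = 0.4745
M² = Rf + Sharpe × σm = 2.3% + 0.4745 × 14.2% = 9.0379%

9.04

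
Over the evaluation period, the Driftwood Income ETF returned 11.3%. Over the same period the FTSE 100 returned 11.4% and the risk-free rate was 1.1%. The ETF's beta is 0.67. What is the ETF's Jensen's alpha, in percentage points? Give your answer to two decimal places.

CAPM expected return = Rf + β(Rm − Rf) = 1.1% + 0.67 × (11.4% − 1.1%) = 1.1 + 0.67 × 10.30 = 8.0010%
Jensen's α = Rp − E[R] = 11.3% − 8.0010% = 3.2990

3.30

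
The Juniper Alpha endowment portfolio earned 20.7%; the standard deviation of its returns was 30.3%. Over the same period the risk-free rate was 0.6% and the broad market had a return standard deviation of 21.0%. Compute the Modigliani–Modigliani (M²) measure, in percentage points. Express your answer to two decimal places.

14.53

Sharpe = (Rp − Rf) / σp = (20.7% − 0.6%) / 30.3% = 0.6634
M² = Rf + Sharpe × σm = 0.6% + 0.6634 × 21.0% = 14.5314%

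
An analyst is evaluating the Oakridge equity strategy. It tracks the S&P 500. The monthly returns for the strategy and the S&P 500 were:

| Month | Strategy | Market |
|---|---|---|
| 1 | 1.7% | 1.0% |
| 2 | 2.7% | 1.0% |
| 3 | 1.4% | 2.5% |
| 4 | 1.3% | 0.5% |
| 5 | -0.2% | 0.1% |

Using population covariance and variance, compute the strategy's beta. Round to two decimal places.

0.45

r̄p = 1.3800%,  r̄m = 1.0200%
Cov = Σ(rp − r̄p)(rm − r̄m) / 5 = 0.2984
Var(rm) = Σ(rm − r̄m)² / 5 = 0.6616
β = Cov / Var = 0.2984 / 0.6616 = 0.4510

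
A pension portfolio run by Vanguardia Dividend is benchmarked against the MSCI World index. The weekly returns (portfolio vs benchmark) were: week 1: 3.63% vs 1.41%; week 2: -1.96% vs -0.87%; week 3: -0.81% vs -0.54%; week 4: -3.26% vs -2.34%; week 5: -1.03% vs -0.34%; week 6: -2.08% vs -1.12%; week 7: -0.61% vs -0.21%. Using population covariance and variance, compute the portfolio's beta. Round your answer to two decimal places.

1.86

r̄p = -0.8743%,  r̄m = -0.5729%
Cov = Σ(rp − r̄p)(rm − r̄m) / 7 = 2.0273
Var(rm) = Σ(rm − r̄m)² / 7 = 1.0899
β = Cov / Var = 2.0273 / 1.0899 = 1.8601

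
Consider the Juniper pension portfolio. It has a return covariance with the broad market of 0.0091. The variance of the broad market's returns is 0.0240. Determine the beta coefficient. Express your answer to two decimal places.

β = Cov(Rp, Rm) / Var(Rm) = 0.0091 / 0.0240 = 0.3792

0.38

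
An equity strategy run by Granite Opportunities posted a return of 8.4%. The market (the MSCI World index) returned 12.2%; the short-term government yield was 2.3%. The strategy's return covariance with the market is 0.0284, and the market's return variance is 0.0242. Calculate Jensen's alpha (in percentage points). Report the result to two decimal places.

-5.52

β = Cov / Var = 0.0284 / 0.0242 = 1.1736
E[R] = Rf + β(Rm − Rf) = 2.3% + 1.1736 × (12.2% − 2.3%) = 13.9186%
α = Rp − E[R] = 8.4% − 13.9186% = -5.5186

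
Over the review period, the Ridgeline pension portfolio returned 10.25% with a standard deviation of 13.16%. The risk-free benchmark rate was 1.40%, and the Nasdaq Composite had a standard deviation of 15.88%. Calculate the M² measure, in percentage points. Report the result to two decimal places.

12.08

Sharpe = (Rp − Rf) / σp = (10.25% − 1.40%) / 13.16% = 0.6725
M² = Rf + Sharpe × σm = 1.40% + 0.6725 × 15.88% = 12.0793%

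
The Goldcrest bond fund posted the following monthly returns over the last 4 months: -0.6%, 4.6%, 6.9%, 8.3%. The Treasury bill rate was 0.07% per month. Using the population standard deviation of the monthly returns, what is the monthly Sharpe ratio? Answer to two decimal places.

r̄ = (-0.6 + 4.6 + 6.9 + 8.3) / 4 = 19.20 / 4 = 4.8000%
Σ(r − r̄)² = (-0.6 − 4.8000)² + (4.6 − 4.8000)² + … = 45.8600
population σ = √(45.8600 / 4) = √11.4650 = 3.3860%
Sharpe = (r̄ − rf) / σ = (4.8000 − 0.07) / 3.3860 = 4.7300 / 3.3860 = 1.3969

1.40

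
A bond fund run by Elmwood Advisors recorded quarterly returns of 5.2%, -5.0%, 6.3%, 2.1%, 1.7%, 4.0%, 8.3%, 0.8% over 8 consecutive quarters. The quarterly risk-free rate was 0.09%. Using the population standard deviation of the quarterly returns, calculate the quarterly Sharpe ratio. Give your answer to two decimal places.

0.74

Mean return r̄ = 23.40 / 8 = 2.9250%
Population std dev = √[116.1150 / 8] = 3.8098%
Sharpe = (r̄ − rf) / σ = (2.9250 − 0.09) / 3.8098 = 2.8350 / 3.8098 = 0.7441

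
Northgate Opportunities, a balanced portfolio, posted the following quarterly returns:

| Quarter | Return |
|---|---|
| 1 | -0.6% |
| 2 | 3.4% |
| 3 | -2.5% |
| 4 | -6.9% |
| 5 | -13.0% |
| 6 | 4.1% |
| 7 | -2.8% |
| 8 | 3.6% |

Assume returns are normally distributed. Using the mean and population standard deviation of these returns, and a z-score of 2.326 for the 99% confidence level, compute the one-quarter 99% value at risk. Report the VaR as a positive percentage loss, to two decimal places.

14.72

Mean return r̄ = -14.70 / 8 = -1.8375%
Σ(r − r̄)² = (-0.6 − (-1.8375))² + (3.4 − (-1.8375))² + … = 245.3788
population σ = √(245.3788 / 8) = √30.6724 = 5.5383%
VaR = −(r̄ − z·σ) = −(-1.8375 − 2.326 × 5.5383) = −(-14.7196) = 14.7196%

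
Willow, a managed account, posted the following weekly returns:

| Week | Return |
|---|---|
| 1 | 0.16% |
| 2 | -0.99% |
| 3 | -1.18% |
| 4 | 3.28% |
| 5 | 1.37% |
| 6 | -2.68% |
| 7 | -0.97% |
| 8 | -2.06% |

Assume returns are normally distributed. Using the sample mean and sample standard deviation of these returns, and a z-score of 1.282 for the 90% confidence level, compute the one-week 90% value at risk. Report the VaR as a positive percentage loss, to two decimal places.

2.87

μ = (0.16 − 0.99 − 1.18 + 3.28 + 1.37 − 2.68 − 0.97 − 2.06) / 8 = -0.3838%
Σ(r − μ)² = 26.2222; sample σ = √(26.2222/7) = 1.9355%
VaR = −(μ − z·σ) = −(-0.3838 − 1.282 × 1.9355) = −(-2.8651) = 2.8651%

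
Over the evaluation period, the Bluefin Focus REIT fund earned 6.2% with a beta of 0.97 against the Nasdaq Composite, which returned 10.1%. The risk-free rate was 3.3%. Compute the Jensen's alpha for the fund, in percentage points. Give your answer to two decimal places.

CAPM expected return = Rf + β(Rm − Rf) = 3.3% + 0.97 × (10.1% − 3.3%) = 3.3 + 0.97 × 6.80 = 9.8960%
Jensen's α = Rp − E[R] = 6.2% − 9.8960% = -3.6960

-3.70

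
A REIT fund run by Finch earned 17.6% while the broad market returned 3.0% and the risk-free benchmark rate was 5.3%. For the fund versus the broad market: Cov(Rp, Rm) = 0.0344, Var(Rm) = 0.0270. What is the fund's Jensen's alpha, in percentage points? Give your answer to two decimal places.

15.23

β = Cov / Var = 0.0344 / 0.0270 = 1.2741
E[R] = Rf + β(Rm − Rf) = 5.3% + 1.2741 × (3.0% − 5.3%) = 2.3696%
α = Rp − E[R] = 17.6% − 2.3696% = 15.2304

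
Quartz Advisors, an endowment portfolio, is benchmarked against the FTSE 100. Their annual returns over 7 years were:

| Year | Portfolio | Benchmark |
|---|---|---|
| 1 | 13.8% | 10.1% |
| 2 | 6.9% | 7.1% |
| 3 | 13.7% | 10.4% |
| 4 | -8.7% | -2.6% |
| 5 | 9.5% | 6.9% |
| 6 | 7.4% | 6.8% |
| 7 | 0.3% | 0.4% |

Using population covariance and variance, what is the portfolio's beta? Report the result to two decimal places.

1.61

r̄p = 6.1286%,  r̄m = 5.5857%
Cov = Σ(rp − r̄p)(rm − r̄m) / 7 = 32.8333
Var(rm) = Σ(rm − r̄m)² / 7 = 20.4212
β = Cov / Var = 32.8333 / 20.4212 = 1.6078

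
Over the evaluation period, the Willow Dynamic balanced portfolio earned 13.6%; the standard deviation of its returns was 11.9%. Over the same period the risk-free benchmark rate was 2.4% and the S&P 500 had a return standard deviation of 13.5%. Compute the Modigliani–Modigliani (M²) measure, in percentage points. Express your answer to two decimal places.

15.11

Sharpe = (Rp − Rf) / σp = (13.6% − 2.4%) / 11.9% = 0.9412
M² = Rf + Sharpe × σm = 2.4% + 0.9412 × 13.5% = 15.1062%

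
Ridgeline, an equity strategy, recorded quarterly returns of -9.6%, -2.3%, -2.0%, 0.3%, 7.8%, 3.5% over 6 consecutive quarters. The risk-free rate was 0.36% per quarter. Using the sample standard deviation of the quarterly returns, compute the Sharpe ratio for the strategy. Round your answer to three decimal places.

-0.126

Mean return r̄ = -2.30 / 6 = -0.3833%
Sample std dev = √[173.7483 / 5] = 5.8949%
Sharpe = (r̄ − rf) / σ = (-0.3833 − 0.36) / 5.8949 = -0.7433 / 5.8949 = -0.1261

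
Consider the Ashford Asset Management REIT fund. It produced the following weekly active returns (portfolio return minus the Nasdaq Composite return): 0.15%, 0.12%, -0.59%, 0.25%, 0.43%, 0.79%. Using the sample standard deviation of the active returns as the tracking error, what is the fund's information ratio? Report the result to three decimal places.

0.421

r̄ = (0.15 + 0.12 − 0.59 + 0.25 + 0.43 + 0.79) / 6 = 1.150 / 6 = 0.1917%
Σ(r − r̄)² = (0.15 − 0.1917)² + (0.12 − 0.1917)² + (-0.59 − 0.1917)² + … = 1.0361
sample σ = √(1.0361 / 5) = √0.2072 = 0.4552%
IR = r̄ / tracking error = 0.1917 / 0.4552 = 0.4211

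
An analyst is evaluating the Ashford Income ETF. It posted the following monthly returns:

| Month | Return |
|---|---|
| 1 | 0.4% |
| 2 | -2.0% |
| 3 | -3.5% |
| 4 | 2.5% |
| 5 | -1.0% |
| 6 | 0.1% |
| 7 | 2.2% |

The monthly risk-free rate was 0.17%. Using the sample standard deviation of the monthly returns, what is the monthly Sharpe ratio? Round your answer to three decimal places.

-0.164

r̄ = (0.4 − 2 − 3.5 + 2.5 − 1 + 0.1 + 2.2) / 7 = -0.1857%
Sample σ = √[Σ(r − r̄)² / 6] = √[28.2686 / 6] = √4.7114 = 2.1706%
Sharpe = (r̄ − rf) / σ = (-0.1857 − 0.17) / 2.1706 = -0.3557 / 2.1706 = -0.1639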